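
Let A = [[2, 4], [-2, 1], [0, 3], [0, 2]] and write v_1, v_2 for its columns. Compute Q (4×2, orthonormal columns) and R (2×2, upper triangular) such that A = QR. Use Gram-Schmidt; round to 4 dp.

q_1 = v_1/‖v_1‖ = (2, -2, 0, 0)/2.8284 = (0.7071, -0.7071, 0.0000, 0.0000).
r_{12} = q_1·v_2 = 2.1213.
u_2 = v_2 − 2.1213·q_1 = (2.5000, 2.5000, 3.0000, 2.0000).
‖u_2‖ = 5.0498, so q_2 = (0.4951, 0.4951, 0.5941, 0.3961).

Q = [[0.7071, 0.4951], [-0.7071, 0.4951], [0.0000, 0.5941], [0.0000, 0.3961]], R = [[2.8284, 2.1213], [0.0000, 5.0498]]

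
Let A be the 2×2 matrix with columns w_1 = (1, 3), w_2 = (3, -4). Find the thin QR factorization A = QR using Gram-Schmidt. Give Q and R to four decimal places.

w_1 = (1, 3); ‖w_1‖ = 3.1623, so e_1 = (0.3162, 0.9487).
e_1·w_2 = 0.3162·3 + 0.9487·(-4) = -2.8460.
u_2 = w_2 + 2.8460·e_1 = (3.9000, -1.3000).
‖u_2‖ = 4.1110, so e_2 = (0.9487, -0.3162).

Q = [[0.3162, 0.9487], [0.9487, -0.3162]], R = [[3.1623, -2.8460], [0.0000, 4.1110]]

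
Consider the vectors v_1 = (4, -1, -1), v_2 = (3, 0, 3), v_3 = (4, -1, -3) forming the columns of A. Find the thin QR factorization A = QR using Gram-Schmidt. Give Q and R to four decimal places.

Q = [[0.9428, 0.2722, 0.1925], [-0.2357, 0.1361, 0.9623], [-0.2357, 0.9526, -0.1925]], R = [[4.2426, 2.1213, 4.7140], [0.0000, 3.6742, -1.9052], [0.0000, 0.0000, 0.3849]]

v_1 = (4, -1, -1); ‖v_1‖ = 4.2426, so e_1 = (0.9428, -0.2357, -0.2357).
e_1·v_2 = 0.9428·3 + (-0.2357)·0 + (-0.2357)·3 = 2.1213.
u_2 = v_2 − 2.1213·e_1 = (1.0000, 0.5000, 3.5000).
‖u_2‖ = 3.6742, so e_2 = (0.2722, 0.1361, 0.9526).
e_1·v_3 = 0.9428·4 + (-0.2357)·(-1) + (-0.2357)·(-3) = 4.7140; e_2·v_3 = 0.2722·4 + 0.1361·(-1) + 0.9526·(-3) = -1.9052.
u_3 = v_3 − 4.7140·e_1 + 1.9052·e_2 = (0.0741, 0.3704, -0.0741).
‖u_3‖ = 0.3849, so e_3 = (0.1925, 0.9623, -0.1925).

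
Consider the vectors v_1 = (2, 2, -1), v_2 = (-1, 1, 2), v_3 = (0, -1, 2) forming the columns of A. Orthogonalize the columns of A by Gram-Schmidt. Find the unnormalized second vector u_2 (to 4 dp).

u_2 = (-0.5556, 1.4444, 1.7778)

v_1 = (2, 2, -1); ‖v_1‖ = 3.0000, so q_1 = (0.6667, 0.6667, -0.3333).
q_1·v_2 = 0.6667·(-1) + 0.6667·1 + (-0.3333)·2 = -0.6667.
u_2 = v_2 + 0.6667·q_1 = (-0.5556, 1.4444, 1.7778).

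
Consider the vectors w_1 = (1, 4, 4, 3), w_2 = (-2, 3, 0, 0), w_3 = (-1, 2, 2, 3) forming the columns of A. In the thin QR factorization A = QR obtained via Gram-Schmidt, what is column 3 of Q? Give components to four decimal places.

e_3 = (-0.5595, -0.3730, -0.0414, 0.7390)

w_1 = (1, 4, 4, 3); ‖w_1‖ = 6.4807, so e_1 = (0.1543, 0.6172, 0.6172, 0.4629).
e_1·w_2 = 0.1543·(-2) + 0.6172·3 + 0.6172·0 + 0.4629·0 = 1.5430.
u_2 = w_2 − 1.5430·e_1 = (-2.2381, 2.0476, -0.9524, -0.7143).
‖u_2‖ = 3.2587, so e_2 = (-0.6868, 0.6284, -0.2923, -0.2192).
e_1·w_3 = 0.1543·(-1) + 0.6172·2 + 0.6172·2 + 0.4629·3 = 3.7033; e_2·w_3 = (-0.6868)·(-1) + 0.6284·2 + (-0.2923)·2 + (-0.2192)·3 = 0.7014.
u_3 = w_3 − 3.7033·e_1 − 0.7014·e_2 = (-1.0897, -0.7265, -0.0807, 1.4395).
‖u_3‖ = 1.9477, so e_3 = (-0.5595, -0.3730, -0.0414, 0.7390).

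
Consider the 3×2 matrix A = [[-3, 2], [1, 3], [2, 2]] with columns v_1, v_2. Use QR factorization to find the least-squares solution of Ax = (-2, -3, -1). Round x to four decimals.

x = (0.1350, -0.8903)

q_1 = v_1/‖v_1‖ = (-3, 1, 2)/3.7417 = (-0.8018, 0.2673, 0.5345).
r_{12} = q_1·v_2 = 0.2673.
u_2 = v_2 − 0.2673·q_1 = (2.2143, 2.9286, 1.8571).
‖u_2‖ = 4.1144, so q_2 = (0.5382, 0.7118, 0.4514).
Qᵀb = (0.2673, -3.6631).
Back-substitute: x_2 = -3.6631/4.1144 = -0.8903.
x_1 = (0.2673 − 0.2673·(-0.8903))/3.7417 = 0.1350.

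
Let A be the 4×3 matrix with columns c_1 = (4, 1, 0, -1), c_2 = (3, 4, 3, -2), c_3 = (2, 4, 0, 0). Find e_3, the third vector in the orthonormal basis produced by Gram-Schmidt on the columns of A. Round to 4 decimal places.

c_1 = (4, 1, 0, -1); ‖c_1‖ = 4.2426, so e_1 = (0.9428, 0.2357, 0.0000, -0.2357).
e_1·c_2 = 0.9428·3 + 0.2357·4 + 0.0000·3 + (-0.2357)·(-2) = 4.2426.
u_2 = c_2 − 4.2426·e_1 = (-1.0000, 3.0000, 3.0000, -1.0000).
‖u_2‖ = 4.4721, so e_2 = (-0.2236, 0.6708, 0.6708, -0.2236).
e_1·c_3 = 0.9428·2 + 0.2357·4 + 0.0000·0 + (-0.2357)·0 = 2.8284; e_2·c_3 = (-0.2236)·2 + 0.6708·4 + 0.6708·0 + (-0.2236)·0 = 2.2361.
u_3 = c_3 − 2.8284·e_1 − 2.2361·e_2 = (-0.1667, 1.8333, -1.5000, 1.1667).
‖u_3‖ = 2.6458, so e_3 = (-0.0630, 0.6929, -0.5669, 0.4410).

e_3 = (-0.0630, 0.6929, -0.5669, 0.4410)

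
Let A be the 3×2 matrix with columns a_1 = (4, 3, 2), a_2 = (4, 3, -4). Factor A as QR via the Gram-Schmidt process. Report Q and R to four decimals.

a_1 = (4, 3, 2); ‖a_1‖ = 5.3852, so q_1 = (0.7428, 0.5571, 0.3714).
q_1·a_2 = 0.7428·4 + 0.5571·3 + 0.3714·(-4) = 3.1568.
u_2 = a_2 − 3.1568·q_1 = (1.6552, 1.2414, -5.1724).
‖u_2‖ = 5.5709, so q_2 = (0.2971, 0.2228, -0.9285).

Q = [[0.7428, 0.2971], [0.5571, 0.2228], [0.3714, -0.9285]], R = [[5.3852, 3.1568], [0.0000, 5.5709]]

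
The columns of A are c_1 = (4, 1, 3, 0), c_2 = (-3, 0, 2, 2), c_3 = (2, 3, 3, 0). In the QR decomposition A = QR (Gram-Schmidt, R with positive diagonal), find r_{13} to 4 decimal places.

c_1 = (4, 1, 3, 0); ‖c_1‖ = 5.0990, so q_1 = (0.7845, 0.1961, 0.5883, 0.0000).
r_{13} = q_1·c_3 = 3.9223.

r_{13} = 3.9223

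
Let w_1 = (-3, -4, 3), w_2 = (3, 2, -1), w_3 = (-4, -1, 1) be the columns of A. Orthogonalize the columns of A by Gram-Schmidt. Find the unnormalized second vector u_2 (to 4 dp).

e_1 = w_1/‖w_1‖ = (-3, -4, 3)/5.8310 = (-0.5145, -0.6860, 0.5145).
r_{12} = e_1·w_2 = -3.4300.
u_2 = w_2 + 3.4300·e_1 = (1.2353, -0.3529, 0.7647).

u_2 = (1.2353, -0.3529, 0.7647)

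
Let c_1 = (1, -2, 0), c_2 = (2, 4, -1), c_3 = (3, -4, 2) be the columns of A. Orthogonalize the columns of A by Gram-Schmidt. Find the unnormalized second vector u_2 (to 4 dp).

e_1 = c_1/‖c_1‖ = (1, -2, 0)/2.2361 = (0.4472, -0.8944, 0.0000).
r_{12} = e_1·c_2 = -2.6833.
u_2 = c_2 + 2.6833·e_1 = (3.2000, 1.6000, -1.0000).

u_2 = (3.2000, 1.6000, -1.0000)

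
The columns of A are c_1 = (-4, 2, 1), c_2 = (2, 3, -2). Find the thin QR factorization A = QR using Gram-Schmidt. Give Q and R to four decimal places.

Q = [[-0.8729, 0.3072], [0.4364, 0.8390], [0.2182, -0.4491]], R = [[4.5826, -0.8729], [0.0000, 4.0297]]

c_1 = (-4, 2, 1); ‖c_1‖ = 4.5826, so e_1 = (-0.8729, 0.4364, 0.2182).
e_1·c_2 = (-0.8729)·2 + 0.4364·3 + 0.2182·(-2) = -0.8729.
u_2 = c_2 + 0.8729·e_1 = (1.2381, 3.3810, -1.8095).
‖u_2‖ = 4.0297, so e_2 = (0.3072, 0.8390, -0.4491).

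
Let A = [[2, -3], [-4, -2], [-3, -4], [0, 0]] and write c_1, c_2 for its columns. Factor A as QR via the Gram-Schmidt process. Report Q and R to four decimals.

Q = [[0.3714, -0.8409], [-0.7428, -0.0146], [-0.5571, -0.5411], [0.0000, 0.0000]], R = [[5.3852, 2.5997], [0.0000, 4.7161]]

c_1 = (2, -4, -3, 0); ‖c_1‖ = 5.3852, so e_1 = (0.3714, -0.7428, -0.5571, 0.0000).
e_1·c_2 = 0.3714·(-3) + (-0.7428)·(-2) + (-0.5571)·(-4) + 0.0000·0 = 2.5997.
u_2 = c_2 − 2.5997·e_1 = (-3.9655, -0.0690, -2.5517, 0.0000).
‖u_2‖ = 4.7161, so e_2 = (-0.8409, -0.0146, -0.5411, 0.0000).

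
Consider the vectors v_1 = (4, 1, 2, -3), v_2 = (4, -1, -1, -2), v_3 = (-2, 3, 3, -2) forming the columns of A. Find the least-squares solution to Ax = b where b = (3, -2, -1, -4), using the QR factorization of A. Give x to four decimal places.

e_1 = v_1/‖v_1‖ = (4, 1, 2, -3)/5.4772 = (0.7303, 0.1826, 0.3651, -0.5477).
r_{12} = e_1·v_2 = 3.4689.
u_2 = v_2 − 3.4689·e_1 = (1.4667, -1.6333, -2.2667, -0.1000).
‖u_2‖ = 3.1570, so e_2 = (0.4646, -0.5174, -0.7180, -0.0317).
r_{13} = e_1·v_3 = 1.2780; r_{23} = e_2·v_3 = -4.5718.
u_3 = v_3 − 1.2780·e_1 + 4.5718·e_2 = (-0.8094, 0.4013, -0.7492, -1.4448).
‖u_3‖ = 1.8614, so e_3 = (-0.4348, 0.2156, -0.4025, -0.7762).
Qᵀb = (3.6515, 3.2731, 1.7716).
Back-substitute: x_3 = 1.7716/1.8614 = 0.9517.
x_2 = (3.2731 + 4.5718·0.9517)/3.1570 = 2.4151.
x_1 = (3.6515 − 3.4689·2.4151 − 1.2780·0.9517)/5.4772 = -1.0849.

x = (-1.0849, 2.4151, 0.9517)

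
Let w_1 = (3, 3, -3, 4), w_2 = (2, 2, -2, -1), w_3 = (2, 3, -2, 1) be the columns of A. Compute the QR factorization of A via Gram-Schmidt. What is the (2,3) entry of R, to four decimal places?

w_1 = (3, 3, -3, 4); ‖w_1‖ = 6.5574, so e_1 = (0.4575, 0.4575, -0.4575, 0.6100).
e_1·w_2 = 0.4575·2 + 0.4575·2 + (-0.4575)·(-2) + 0.6100·(-1) = 2.1350.
u_2 = w_2 − 2.1350·e_1 = (1.0233, 1.0233, -1.0233, -2.3023).
‖u_2‖ = 2.9055, so e_2 = (0.3522, 0.3522, -0.3522, -0.7924).
r_{23} = e_2·w_3 = 1.6729.

r_{23} = 1.6729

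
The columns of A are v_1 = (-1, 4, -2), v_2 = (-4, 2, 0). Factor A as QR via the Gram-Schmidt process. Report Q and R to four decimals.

Q = [[-0.2182, -0.9457], [0.8729, -0.0788], [-0.4364, 0.3152]], R = [[4.5826, 2.6186], [0.0000, 3.6253]]

e_1 = v_1/‖v_1‖ = (-1, 4, -2)/4.5826 = (-0.2182, 0.8729, -0.4364).
r_{12} = e_1·v_2 = 2.6186.
u_2 = v_2 − 2.6186·e_1 = (-3.4286, -0.2857, 1.1429).
‖u_2‖ = 3.6253, so e_2 = (-0.9457, -0.0788, 0.3152).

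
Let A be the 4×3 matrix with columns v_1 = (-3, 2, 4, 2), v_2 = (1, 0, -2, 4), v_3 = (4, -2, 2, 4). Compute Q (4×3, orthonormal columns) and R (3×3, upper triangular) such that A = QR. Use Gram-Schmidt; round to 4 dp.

v_1 = (-3, 2, 4, 2); ‖v_1‖ = 5.7446, so q_1 = (-0.5222, 0.3482, 0.6963, 0.3482).
q_1·v_2 = (-0.5222)·1 + 0.3482·0 + 0.6963·(-2) + 0.3482·4 = -0.5222.
u_2 = v_2 + 0.5222·q_1 = (0.7273, 0.1818, -1.6364, 4.1818).
‖u_2‖ = 4.5527, so q_2 = (0.1597, 0.0399, -0.3594, 0.9185).
q_1·v_3 = (-0.5222)·4 + 0.3482·(-2) + 0.6963·2 + 0.3482·4 = 0.0000; q_2·v_3 = 0.1597·4 + 0.0399·(-2) + (-0.3594)·2 + 0.9185·4 = 3.5144.
u_3 = v_3 + 0.0000·q_1 − 3.5144·q_2 = (3.4386, -2.1404, 3.2632, 0.7719).
‖u_3‖ = 5.2582, so q_3 = (0.6539, -0.4070, 0.6206, 0.1468).

Q = [[-0.5222, 0.1597, 0.6539], [0.3482, 0.0399, -0.4070], [0.6963, -0.3594, 0.6206], [0.3482, 0.9185, 0.1468]], R = [[5.7446, -0.5222, 0.0000], [0.0000, 4.5527, 3.5144], [0.0000, 0.0000, 5.2582]]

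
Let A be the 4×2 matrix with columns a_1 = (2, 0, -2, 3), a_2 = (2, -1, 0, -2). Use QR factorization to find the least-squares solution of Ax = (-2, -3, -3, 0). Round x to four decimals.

a_1 = (2, 0, -2, 3); ‖a_1‖ = 4.1231, so q_1 = (0.4851, 0.0000, -0.4851, 0.7276).
q_1·a_2 = 0.4851·2 + 0.0000·(-1) + (-0.4851)·0 + 0.7276·(-2) = -0.4851.
u_2 = a_2 + 0.4851·q_1 = (2.2353, -1.0000, -0.2353, -1.6471).
‖u_2‖ = 2.9605, so q_2 = (0.7550, -0.3378, -0.0795, -0.5563).
Qᵀb = (0.4851, -0.2583).
Back-substitute: x_2 = -0.2583/2.9605 = -0.0872.
x_1 = (0.4851 + 0.4851·(-0.0872))/4.1231 = 0.1074.

x = (0.1074, -0.0872)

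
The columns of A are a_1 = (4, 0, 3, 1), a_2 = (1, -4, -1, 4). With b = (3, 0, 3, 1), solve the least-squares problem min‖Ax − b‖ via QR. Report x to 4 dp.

a_1 = (4, 0, 3, 1); ‖a_1‖ = 5.0990, so q_1 = (0.7845, 0.0000, 0.5883, 0.1961).
q_1·a_2 = 0.7845·1 + 0.0000·(-4) + 0.5883·(-1) + 0.1961·4 = 0.9806.
u_2 = a_2 − 0.9806·q_1 = (0.2308, -4.0000, -1.5769, 3.8077).
‖u_2‖ = 5.7479, so q_2 = (0.0401, -0.6959, -0.2743, 0.6624).
Qᵀb = (4.3146, -0.0401).
Back-substitute: x_2 = -0.0401/5.7479 = -0.0070.
x_1 = (4.3146 − 0.9806·(-0.0070))/5.0990 = 0.8475.

x = (0.8475, -0.0070)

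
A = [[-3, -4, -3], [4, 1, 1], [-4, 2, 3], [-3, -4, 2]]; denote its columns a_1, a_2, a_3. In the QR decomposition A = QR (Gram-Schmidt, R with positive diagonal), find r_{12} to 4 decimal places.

r_{12} = 2.8284

a_1 = (-3, 4, -4, -3); ‖a_1‖ = 7.0711, so q_1 = (-0.4243, 0.5657, -0.5657, -0.4243).
r_{12} = q_1·a_2 = 2.8284.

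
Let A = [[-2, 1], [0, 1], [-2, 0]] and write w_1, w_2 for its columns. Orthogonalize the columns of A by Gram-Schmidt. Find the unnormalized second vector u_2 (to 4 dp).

w_1 = (-2, 0, -2); ‖w_1‖ = 2.8284, so q_1 = (-0.7071, 0.0000, -0.7071).
q_1·w_2 = (-0.7071)·1 + 0.0000·1 + (-0.7071)·0 = -0.7071.
u_2 = w_2 + 0.7071·q_1 = (0.5000, 1.0000, -0.5000).

u_2 = (0.5000, 1.0000, -0.5000)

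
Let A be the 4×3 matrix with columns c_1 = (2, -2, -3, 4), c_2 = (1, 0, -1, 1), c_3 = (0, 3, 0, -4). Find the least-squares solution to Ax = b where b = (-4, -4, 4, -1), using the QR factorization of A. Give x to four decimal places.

x = (0.9074, -6.4630, -0.5556)

c_1 = (2, -2, -3, 4); ‖c_1‖ = 5.7446, so e_1 = (0.3482, -0.3482, -0.5222, 0.6963).
e_1·c_2 = 0.3482·1 + (-0.3482)·0 + (-0.5222)·(-1) + 0.6963·1 = 1.5667.
u_2 = c_2 − 1.5667·e_1 = (0.4545, 0.5455, -0.1818, -0.0909).
‖u_2‖ = 0.7385, so e_2 = (0.6155, 0.7385, -0.2462, -0.1231).
e_1·c_3 = 0.3482·0 + (-0.3482)·3 + (-0.5222)·0 + 0.6963·(-4) = -3.8297; e_2·c_3 = 0.6155·0 + 0.7385·3 + (-0.2462)·0 + (-0.1231)·(-4) = 2.7080.
u_3 = c_3 + 3.8297·e_1 − 2.7080·e_2 = (-0.3333, -0.3333, -1.3333, -1.0000).
‖u_3‖ = 1.7321, so e_3 = (-0.1925, -0.1925, -0.7698, -0.5774).
Qᵀb = (-2.7852, -6.2777, -0.9623).
Back-substitute: x_3 = -0.9623/1.7321 = -0.5556.
x_2 = (-6.2777 − 2.7080·(-0.5556))/0.7385 = -6.4630.
x_1 = (-2.7852 − 1.5667·(-6.4630) + 3.8297·(-0.5556))/5.7446 = 0.9074.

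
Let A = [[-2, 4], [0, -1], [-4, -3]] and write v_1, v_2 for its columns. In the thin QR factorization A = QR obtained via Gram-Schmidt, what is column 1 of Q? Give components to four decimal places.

v_1 = (-2, 0, -4); ‖v_1‖ = 4.4721, so e_1 = (-0.4472, 0.0000, -0.8944).

e_1 = (-0.4472, 0.0000, -0.8944)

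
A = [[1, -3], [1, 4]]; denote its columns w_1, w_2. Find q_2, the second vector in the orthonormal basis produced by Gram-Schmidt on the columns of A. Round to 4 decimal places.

q_2 = (-0.7071, 0.7071)

w_1 = (1, 1); ‖w_1‖ = 1.4142, so q_1 = (0.7071, 0.7071).
q_1·w_2 = 0.7071·(-3) + 0.7071·4 = 0.7071.
u_2 = w_2 − 0.7071·q_1 = (-3.5000, 3.5000).
‖u_2‖ = 4.9497, so q_2 = (-0.7071, 0.7071).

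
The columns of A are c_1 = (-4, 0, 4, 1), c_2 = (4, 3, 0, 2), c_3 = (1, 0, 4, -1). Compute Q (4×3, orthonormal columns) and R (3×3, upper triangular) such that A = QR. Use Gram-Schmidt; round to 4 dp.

Q = [[-0.6963, 0.4796, 0.4734], [0.0000, 0.6247, -0.2462], [0.6963, 0.3534, 0.6178], [0.1741, 0.5048, -0.5775]], R = [[5.7446, -2.4371, 1.9149], [0.0000, 4.8021, 1.3883], [0.0000, 0.0000, 3.5222]]

c_1 = (-4, 0, 4, 1); ‖c_1‖ = 5.7446, so e_1 = (-0.6963, 0.0000, 0.6963, 0.1741).
e_1·c_2 = (-0.6963)·4 + 0.0000·3 + 0.6963·0 + 0.1741·2 = -2.4371.
u_2 = c_2 + 2.4371·e_1 = (2.3030, 3.0000, 1.6970, 2.4242).
‖u_2‖ = 4.8021, so e_2 = (0.4796, 0.6247, 0.3534, 0.5048).
e_1·c_3 = (-0.6963)·1 + 0.0000·0 + 0.6963·4 + 0.1741·(-1) = 1.9149; e_2·c_3 = 0.4796·1 + 0.6247·0 + 0.3534·4 + 0.5048·(-1) = 1.3883.
u_3 = c_3 − 1.9149·e_1 − 1.3883·e_2 = (1.6675, -0.8673, 2.1761, -2.0342).
‖u_3‖ = 3.5222, so e_3 = (0.4734, -0.2462, 0.6178, -0.5775).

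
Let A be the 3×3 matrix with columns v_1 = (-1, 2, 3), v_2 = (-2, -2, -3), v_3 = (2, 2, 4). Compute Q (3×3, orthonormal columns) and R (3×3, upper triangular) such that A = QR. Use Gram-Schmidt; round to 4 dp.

v_1 = (-1, 2, 3); ‖v_1‖ = 3.7417, so q_1 = (-0.2673, 0.5345, 0.8018).
q_1·v_2 = (-0.2673)·(-2) + 0.5345·(-2) + 0.8018·(-3) = -2.9399.
u_2 = v_2 + 2.9399·q_1 = (-2.7857, -0.4286, -0.6429).
‖u_2‖ = 2.8909, so q_2 = (-0.9636, -0.1482, -0.2224).
q_1·v_3 = (-0.2673)·2 + 0.5345·2 + 0.8018·4 = 3.7417; q_2·v_3 = (-0.9636)·2 + (-0.1482)·2 + (-0.2224)·4 = -3.1132.
u_3 = v_3 − 3.7417·q_1 + 3.1132·q_2 = (0.0000, -0.4615, 0.3077).
‖u_3‖ = 0.5547, so q_3 = (0.0000, -0.8321, 0.5547).

Q = [[-0.2673, -0.9636, 0.0000], [0.5345, -0.1482, -0.8321], [0.8018, -0.2224, 0.5547]], R = [[3.7417, -2.9399, 3.7417], [0.0000, 2.8909, -3.1132], [0.0000, 0.0000, 0.5547]]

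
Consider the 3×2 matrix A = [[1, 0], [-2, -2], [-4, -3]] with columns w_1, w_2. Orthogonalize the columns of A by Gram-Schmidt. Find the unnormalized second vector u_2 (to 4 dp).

e_1 = w_1/‖w_1‖ = (1, -2, -4)/4.5826 = (0.2182, -0.4364, -0.8729).
r_{12} = e_1·w_2 = 3.4915.
u_2 = w_2 − 3.4915·e_1 = (-0.7619, -0.4762, 0.0476).

u_2 = (-0.7619, -0.4762, 0.0476)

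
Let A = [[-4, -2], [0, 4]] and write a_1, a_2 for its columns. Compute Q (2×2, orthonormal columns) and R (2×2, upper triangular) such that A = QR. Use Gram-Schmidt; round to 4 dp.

Q = [[-1.0000, 0.0000], [0.0000, 1.0000]], R = [[4.0000, 2.0000], [0.0000, 4.0000]]

a_1 = (-4, 0); ‖a_1‖ = 4.0000, so e_1 = (-1.0000, 0.0000).
e_1·a_2 = (-1.0000)·(-2) + 0.0000·4 = 2.0000.
u_2 = a_2 − 2.0000·e_1 = (0.0000, 4.0000).
‖u_2‖ = 4.0000, so e_2 = (0.0000, 1.0000).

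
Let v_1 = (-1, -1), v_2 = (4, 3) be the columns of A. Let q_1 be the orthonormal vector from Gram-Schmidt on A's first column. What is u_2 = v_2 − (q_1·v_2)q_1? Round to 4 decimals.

q_1 = v_1/‖v_1‖ = (-1, -1)/1.4142 = (-0.7071, -0.7071).
r_{12} = q_1·v_2 = -4.9497.
u_2 = v_2 + 4.9497·q_1 = (0.5000, -0.5000).

u_2 = (0.5000, -0.5000)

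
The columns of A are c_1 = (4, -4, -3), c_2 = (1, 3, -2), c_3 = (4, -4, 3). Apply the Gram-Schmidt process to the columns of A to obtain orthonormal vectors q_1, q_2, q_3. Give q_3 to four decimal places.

q_3 = (0.7121, 0.2094, 0.6702)

c_1 = (4, -4, -3); ‖c_1‖ = 6.4031, so q_1 = (0.6247, -0.6247, -0.4685).
q_1·c_2 = 0.6247·1 + (-0.6247)·3 + (-0.4685)·(-2) = -0.3123.
u_2 = c_2 + 0.3123·q_1 = (1.1951, 2.8049, -2.1463).
‖u_2‖ = 3.7286, so q_2 = (0.3205, 0.7523, -0.5756).
q_1·c_3 = 0.6247·4 + (-0.6247)·(-4) + (-0.4685)·3 = 3.5920; q_2·c_3 = 0.3205·4 + 0.7523·(-4) + (-0.5756)·3 = -3.4539.
u_3 = c_3 − 3.5920·q_1 + 3.4539·q_2 = (2.8632, 0.8421, 2.6947).
‖u_3‖ = 4.0210, so q_3 = (0.7121, 0.2094, 0.6702).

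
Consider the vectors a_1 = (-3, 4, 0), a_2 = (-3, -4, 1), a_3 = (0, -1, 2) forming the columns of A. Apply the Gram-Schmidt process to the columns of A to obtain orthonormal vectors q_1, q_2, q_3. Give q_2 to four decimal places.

q_1 = a_1/‖a_1‖ = (-3, 4, 0)/5.0000 = (-0.6000, 0.8000, 0.0000).
r_{12} = q_1·a_2 = -1.4000.
u_2 = a_2 + 1.4000·q_1 = (-3.8400, -2.8800, 1.0000).
‖u_2‖ = 4.9031, so q_2 = (-0.7832, -0.5874, 0.2040).

q_2 = (-0.7832, -0.5874, 0.2040)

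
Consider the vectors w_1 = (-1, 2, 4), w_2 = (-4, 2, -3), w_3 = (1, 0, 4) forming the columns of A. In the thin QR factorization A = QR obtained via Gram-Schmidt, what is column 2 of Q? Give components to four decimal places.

q_2 = (-0.7886, 0.4481, -0.4212)

w_1 = (-1, 2, 4); ‖w_1‖ = 4.5826, so q_1 = (-0.2182, 0.4364, 0.8729).
q_1·w_2 = (-0.2182)·(-4) + 0.4364·2 + 0.8729·(-3) = -0.8729.
u_2 = w_2 + 0.8729·q_1 = (-4.1905, 2.3810, -2.2381).
‖u_2‖ = 5.3140, so q_2 = (-0.7886, 0.4481, -0.4212).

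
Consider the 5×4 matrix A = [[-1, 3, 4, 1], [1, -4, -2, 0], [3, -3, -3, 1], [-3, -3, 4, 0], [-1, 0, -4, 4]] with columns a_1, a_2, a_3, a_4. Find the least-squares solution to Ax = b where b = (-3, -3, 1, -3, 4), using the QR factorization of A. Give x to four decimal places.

a_1 = (-1, 1, 3, -3, -1); ‖a_1‖ = 4.5826, so q_1 = (-0.2182, 0.2182, 0.6547, -0.6547, -0.2182).
q_1·a_2 = (-0.2182)·3 + 0.2182·(-4) + 0.6547·(-3) + (-0.6547)·(-3) + (-0.2182)·0 = -1.5275.
u_2 = a_2 + 1.5275·q_1 = (2.6667, -3.6667, -2.0000, -4.0000, -0.3333).
‖u_2‖ = 6.3770, so q_2 = (0.4182, -0.5750, -0.3136, -0.6273, -0.0523).
q_1·a_3 = (-0.2182)·4 + 0.2182·(-2) + 0.6547·(-3) + (-0.6547)·4 + (-0.2182)·(-4) = -5.0190; q_2·a_3 = 0.4182·4 + (-0.5750)·(-2) + (-0.3136)·(-3) + (-0.6273)·4 + (-0.0523)·(-4) = 1.4636.
u_3 = a_3 + 5.0190·q_1 − 1.4636·q_2 = (2.2927, -0.0632, 0.7447, 1.6323, -5.0187).
‖u_3‖ = 5.8024, so q_3 = (0.3951, -0.0109, 0.1283, 0.2813, -0.8649).
q_1·a_4 = (-0.2182)·1 + 0.2182·0 + 0.6547·1 + (-0.6547)·0 + (-0.2182)·4 = -0.4364; q_2·a_4 = 0.4182·1 + (-0.5750)·0 + (-0.3136)·1 + (-0.6273)·0 + (-0.0523)·4 = -0.1045; q_3·a_4 = 0.3951·1 + (-0.0109)·0 + 0.1283·1 + 0.2813·0 + (-0.8649)·4 = -2.9363.
u_4 = a_4 + 0.4364·q_1 + 0.1045·q_2 + 2.9363·q_3 = (2.1087, 0.0031, 1.6298, 0.4747, 1.3596).
‖u_4‖ = 3.0293, so q_4 = (0.6961, 0.0010, 0.5380, 0.1567, 0.4488).
Qᵀb = (1.7457, 1.8295, -5.3281, -0.2284).
Back-substitute: x_4 = -0.2284/3.0293 = -0.0754.
x_3 = (-5.3281 + 2.9363·(-0.0754))/5.8024 = -0.9564.
x_2 = (1.8295 − 1.4636·(-0.9564) + 0.1045·(-0.0754))/6.3770 = 0.5052.
x_1 = (1.7457 + 1.5275·0.5052 + 5.0190·(-0.9564) + 0.4364·(-0.0754))/4.5826 = -0.5053.

x = (-0.5053, 0.5052, -0.9564, -0.0754)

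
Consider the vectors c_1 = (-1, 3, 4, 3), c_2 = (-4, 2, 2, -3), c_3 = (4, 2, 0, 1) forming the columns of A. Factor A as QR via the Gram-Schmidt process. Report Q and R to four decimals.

Q = [[-0.1690, -0.6757, 0.6320], [0.5071, 0.2218, 0.6516], [0.6761, 0.1754, -0.0164], [0.5071, -0.6808, -0.4191]], R = [[5.9161, 1.5213, 0.8452], [0.0000, 5.5395, -2.9399], [0.0000, 0.0000, 3.4121]]

c_1 = (-1, 3, 4, 3); ‖c_1‖ = 5.9161, so e_1 = (-0.1690, 0.5071, 0.6761, 0.5071).
e_1·c_2 = (-0.1690)·(-4) + 0.5071·2 + 0.6761·2 + 0.5071·(-3) = 1.5213.
u_2 = c_2 − 1.5213·e_1 = (-3.7429, 1.2286, 0.9714, -3.7714).
‖u_2‖ = 5.5395, so e_2 = (-0.6757, 0.2218, 0.1754, -0.6808).
e_1·c_3 = (-0.1690)·4 + 0.5071·2 + 0.6761·0 + 0.5071·1 = 0.8452; e_2·c_3 = (-0.6757)·4 + 0.2218·2 + 0.1754·0 + (-0.6808)·1 = -2.9399.
u_3 = c_3 − 0.8452·e_1 + 2.9399·e_2 = (2.1564, 2.2235, -0.0559, -1.4302).
‖u_3‖ = 3.4121, so e_3 = (0.6320, 0.6516, -0.0164, -0.4191).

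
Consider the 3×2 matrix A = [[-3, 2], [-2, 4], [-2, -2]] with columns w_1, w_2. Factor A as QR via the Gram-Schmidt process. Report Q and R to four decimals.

e_1 = w_1/‖w_1‖ = (-3, -2, -2)/4.1231 = (-0.7276, -0.4851, -0.4851).
r_{12} = e_1·w_2 = -2.4254.
u_2 = w_2 + 2.4254·e_1 = (0.2353, 2.8235, -3.1765).
‖u_2‖ = 4.2565, so e_2 = (0.0553, 0.6633, -0.7463).

Q = [[-0.7276, 0.0553], [-0.4851, 0.6633], [-0.4851, -0.7463]], R = [[4.1231, -2.4254], [0.0000, 4.2565]]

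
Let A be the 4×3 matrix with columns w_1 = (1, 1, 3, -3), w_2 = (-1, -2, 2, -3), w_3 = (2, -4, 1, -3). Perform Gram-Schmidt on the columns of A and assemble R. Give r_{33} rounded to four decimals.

r_{33} = 3.7143

w_1 = (1, 1, 3, -3); ‖w_1‖ = 4.4721, so q_1 = (0.2236, 0.2236, 0.6708, -0.6708).
q_1·w_2 = 0.2236·(-1) + 0.2236·(-2) + 0.6708·2 + (-0.6708)·(-3) = 2.6833.
u_2 = w_2 − 2.6833·q_1 = (-1.6000, -2.6000, 0.2000, -1.2000).
‖u_2‖ = 3.2863, so q_2 = (-0.4869, -0.7912, 0.0609, -0.3651).
q_1·w_3 = 0.2236·2 + 0.2236·(-4) + 0.6708·1 + (-0.6708)·(-3) = 2.2361; q_2·w_3 = (-0.4869)·2 + (-0.7912)·(-4) + 0.0609·1 + (-0.3651)·(-3) = 3.3472.
u_3 = w_3 − 2.2361·q_1 − 3.3472·q_2 = (3.1296, -1.8519, -0.7037, -0.2778).
r_{33} = ‖u_3‖ = 3.7143.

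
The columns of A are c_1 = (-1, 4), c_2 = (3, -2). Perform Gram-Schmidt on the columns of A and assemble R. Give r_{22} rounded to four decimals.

r_{22} = 2.4254

c_1 = (-1, 4); ‖c_1‖ = 4.1231, so q_1 = (-0.2425, 0.9701).
q_1·c_2 = (-0.2425)·3 + 0.9701·(-2) = -2.6679.
u_2 = c_2 + 2.6679·q_1 = (2.3529, 0.5882).
r_{22} = ‖u_2‖ = 2.4254.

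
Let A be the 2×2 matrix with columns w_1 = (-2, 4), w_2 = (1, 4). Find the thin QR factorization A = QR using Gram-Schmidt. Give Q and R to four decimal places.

Q = [[-0.4472, 0.8944], [0.8944, 0.4472]], R = [[4.4721, 3.1305], [0.0000, 2.6833]]

w_1 = (-2, 4); ‖w_1‖ = 4.4721, so e_1 = (-0.4472, 0.8944).
e_1·w_2 = (-0.4472)·1 + 0.8944·4 = 3.1305.
u_2 = w_2 − 3.1305·e_1 = (2.4000, 1.2000).
‖u_2‖ = 2.6833, so e_2 = (0.8944, 0.4472).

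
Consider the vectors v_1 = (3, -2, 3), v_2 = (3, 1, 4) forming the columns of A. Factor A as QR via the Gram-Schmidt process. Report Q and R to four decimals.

Q = [[0.6396, 0.1321], [-0.4264, 0.8806], [0.6396, 0.4550]], R = [[4.6904, 4.0508], [0.0000, 3.0969]]

e_1 = v_1/‖v_1‖ = (3, -2, 3)/4.6904 = (0.6396, -0.4264, 0.6396).
r_{12} = e_1·v_2 = 4.0508.
u_2 = v_2 − 4.0508·e_1 = (0.4091, 2.7273, 1.4091).
‖u_2‖ = 3.0969, so e_2 = (0.1321, 0.8806, 0.4550).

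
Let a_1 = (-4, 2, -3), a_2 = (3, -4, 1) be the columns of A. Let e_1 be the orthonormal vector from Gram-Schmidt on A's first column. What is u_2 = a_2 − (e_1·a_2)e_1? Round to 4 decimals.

a_1 = (-4, 2, -3); ‖a_1‖ = 5.3852, so e_1 = (-0.7428, 0.3714, -0.5571).
e_1·a_2 = (-0.7428)·3 + 0.3714·(-4) + (-0.5571)·1 = -4.2710.
u_2 = a_2 + 4.2710·e_1 = (-0.1724, -2.4138, -1.3793).

u_2 = (-0.1724, -2.4138, -1.3793)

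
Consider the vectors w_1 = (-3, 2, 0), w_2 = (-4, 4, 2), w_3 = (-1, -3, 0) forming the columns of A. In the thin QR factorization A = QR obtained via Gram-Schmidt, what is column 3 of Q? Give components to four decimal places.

q_1 = w_1/‖w_1‖ = (-3, 2, 0)/3.6056 = (-0.8321, 0.5547, 0.0000).
r_{12} = q_1·w_2 = 5.5470.
u_2 = w_2 − 5.5470·q_1 = (0.6154, 0.9231, 2.0000).
‖u_2‖ = 2.2871, so q_2 = (0.2691, 0.4036, 0.8745).
r_{13} = q_1·w_3 = -0.8321; r_{23} = q_2·w_3 = -1.4799.
u_3 = w_3 + 0.8321·q_1 + 1.4799·q_2 = (-1.2941, -1.9412, 1.2941).
‖u_3‖ = 2.6679, so q_3 = (-0.4851, -0.7276, 0.4851).

q_3 = (-0.4851, -0.7276, 0.4851)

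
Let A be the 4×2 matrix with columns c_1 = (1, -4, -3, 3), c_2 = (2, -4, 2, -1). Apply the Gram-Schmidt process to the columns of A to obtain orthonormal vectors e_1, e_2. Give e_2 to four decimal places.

e_2 = (0.3659, -0.6239, 0.5819, -0.3719)

c_1 = (1, -4, -3, 3); ‖c_1‖ = 5.9161, so e_1 = (0.1690, -0.6761, -0.5071, 0.5071).
e_1·c_2 = 0.1690·2 + (-0.6761)·(-4) + (-0.5071)·2 + 0.5071·(-1) = 1.5213.
u_2 = c_2 − 1.5213·e_1 = (1.7429, -2.9714, 2.7714, -1.7714).
‖u_2‖ = 4.7630, so e_2 = (0.3659, -0.6239, 0.5819, -0.3719).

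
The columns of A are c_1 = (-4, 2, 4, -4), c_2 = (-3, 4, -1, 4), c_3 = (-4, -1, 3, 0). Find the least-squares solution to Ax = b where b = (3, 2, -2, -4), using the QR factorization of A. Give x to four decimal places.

x = (0.7342, -0.1823, -1.4683)

c_1 = (-4, 2, 4, -4); ‖c_1‖ = 7.2111, so e_1 = (-0.5547, 0.2774, 0.5547, -0.5547).
e_1·c_2 = (-0.5547)·(-3) + 0.2774·4 + 0.5547·(-1) + (-0.5547)·4 = 0.0000.
u_2 = c_2 + 0.0000·e_1 = (-3.0000, 4.0000, -1.0000, 4.0000).
‖u_2‖ = 6.4807, so e_2 = (-0.4629, 0.6172, -0.1543, 0.6172).
e_1·c_3 = (-0.5547)·(-4) + 0.2774·(-1) + 0.5547·3 + (-0.5547)·0 = 3.6056; e_2·c_3 = (-0.4629)·(-4) + 0.6172·(-1) + (-0.1543)·3 + 0.6172·0 = 0.7715.
u_3 = c_3 − 3.6056·e_1 − 0.7715·e_2 = (-1.6429, -2.4762, 1.1190, 1.5238).
‖u_3‖ = 3.5220, so e_3 = (-0.4665, -0.7031, 0.3177, 0.4326).
Qᵀb = (0.0000, -2.3146, -5.1715).
Back-substitute: x_3 = -5.1715/3.5220 = -1.4683.
x_2 = (-2.3146 − 0.7715·(-1.4683))/6.4807 = -0.1823.
x_1 = (0.0000 + 0.0000·(-0.1823) − 3.6056·(-1.4683))/7.2111 = 0.7342.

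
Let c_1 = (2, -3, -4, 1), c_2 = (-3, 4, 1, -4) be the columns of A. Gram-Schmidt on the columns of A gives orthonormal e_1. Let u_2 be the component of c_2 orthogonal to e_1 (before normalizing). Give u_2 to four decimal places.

e_1 = c_1/‖c_1‖ = (2, -3, -4, 1)/5.4772 = (0.3651, -0.5477, -0.7303, 0.1826).
r_{12} = e_1·c_2 = -4.7469.
u_2 = c_2 + 4.7469·e_1 = (-1.2667, 1.4000, -2.4667, -3.1333).

u_2 = (-1.2667, 1.4000, -2.4667, -3.1333)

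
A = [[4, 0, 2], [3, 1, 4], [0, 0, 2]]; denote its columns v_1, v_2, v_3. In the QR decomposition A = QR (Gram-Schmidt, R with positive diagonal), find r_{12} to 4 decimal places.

v_1 = (4, 3, 0); ‖v_1‖ = 5.0000, so q_1 = (0.8000, 0.6000, 0.0000).
r_{12} = q_1·v_2 = 0.6000.

r_{12} = 0.6000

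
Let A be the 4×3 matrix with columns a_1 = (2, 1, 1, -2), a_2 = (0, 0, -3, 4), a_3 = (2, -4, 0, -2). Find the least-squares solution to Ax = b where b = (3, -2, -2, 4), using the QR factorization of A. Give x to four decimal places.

x = (0.6580, 1.3594, 0.5935)

a_1 = (2, 1, 1, -2); ‖a_1‖ = 3.1623, so q_1 = (0.6325, 0.3162, 0.3162, -0.6325).
q_1·a_2 = 0.6325·0 + 0.3162·0 + 0.3162·(-3) + (-0.6325)·4 = -3.4785.
u_2 = a_2 + 3.4785·q_1 = (2.2000, 1.1000, -1.9000, 1.8000).
‖u_2‖ = 3.5917, so q_2 = (0.6125, 0.3063, -0.5290, 0.5012).
q_1·a_3 = 0.6325·2 + 0.3162·(-4) + 0.3162·0 + (-0.6325)·(-2) = 1.2649; q_2·a_3 = 0.6125·2 + 0.3063·(-4) + (-0.5290)·0 + 0.5012·(-2) = -1.0023.
u_3 = a_3 − 1.2649·q_1 + 1.0023·q_2 = (1.8140, -4.0930, -0.9302, -0.6977).
‖u_3‖ = 4.6255, so q_3 = (0.3922, -0.8849, -0.2011, -0.1508).
Qᵀb = (-1.8974, 4.2877, 2.7451).
Back-substitute: x_3 = 2.7451/4.6255 = 0.5935.
x_2 = (4.2877 + 1.0023·0.5935)/3.5917 = 1.3594.
x_1 = (-1.8974 + 3.4785·1.3594 − 1.2649·0.5935)/3.1623 = 0.6580.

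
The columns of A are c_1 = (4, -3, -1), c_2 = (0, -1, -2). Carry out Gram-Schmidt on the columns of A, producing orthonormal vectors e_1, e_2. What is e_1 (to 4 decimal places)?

e_1 = (0.7845, -0.5883, -0.1961)

c_1 = (4, -3, -1); ‖c_1‖ = 5.0990, so e_1 = (0.7845, -0.5883, -0.1961).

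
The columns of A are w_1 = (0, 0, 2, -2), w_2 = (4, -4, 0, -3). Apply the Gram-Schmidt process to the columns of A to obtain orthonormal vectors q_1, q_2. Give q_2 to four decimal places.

q_2 = (0.6621, -0.6621, -0.2483, -0.2483)

w_1 = (0, 0, 2, -2); ‖w_1‖ = 2.8284, so q_1 = (0.0000, 0.0000, 0.7071, -0.7071).
q_1·w_2 = 0.0000·4 + 0.0000·(-4) + 0.7071·0 + (-0.7071)·(-3) = 2.1213.
u_2 = w_2 − 2.1213·q_1 = (4.0000, -4.0000, -1.5000, -1.5000).
‖u_2‖ = 6.0415, so q_2 = (0.6621, -0.6621, -0.2483, -0.2483).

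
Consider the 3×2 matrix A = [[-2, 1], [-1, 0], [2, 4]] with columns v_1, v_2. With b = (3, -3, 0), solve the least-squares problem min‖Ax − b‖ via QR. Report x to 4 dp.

v_1 = (-2, -1, 2); ‖v_1‖ = 3.0000, so e_1 = (-0.6667, -0.3333, 0.6667).
e_1·v_2 = (-0.6667)·1 + (-0.3333)·0 + 0.6667·4 = 2.0000.
u_2 = v_2 − 2.0000·e_1 = (2.3333, 0.6667, 2.6667).
‖u_2‖ = 3.6056, so e_2 = (0.6472, 0.1849, 0.7396).
Qᵀb = (-1.0000, 1.3868).
Back-substitute: x_2 = 1.3868/3.6056 = 0.3846.
x_1 = (-1.0000 − 2.0000·0.3846)/3.0000 = -0.5897.

x = (-0.5897, 0.3846)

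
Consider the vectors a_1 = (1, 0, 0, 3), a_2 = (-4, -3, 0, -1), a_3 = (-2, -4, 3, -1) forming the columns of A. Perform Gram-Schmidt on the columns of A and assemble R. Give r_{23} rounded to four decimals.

r_{23} = 3.8098

a_1 = (1, 0, 0, 3); ‖a_1‖ = 3.1623, so q_1 = (0.3162, 0.0000, 0.0000, 0.9487).
q_1·a_2 = 0.3162·(-4) + 0.0000·(-3) + 0.0000·0 + 0.9487·(-1) = -2.2136.
u_2 = a_2 + 2.2136·q_1 = (-3.3000, -3.0000, 0.0000, 1.1000).
‖u_2‖ = 4.5935, so q_2 = (-0.7184, -0.6531, 0.0000, 0.2395).
r_{23} = q_2·a_3 = 3.8098.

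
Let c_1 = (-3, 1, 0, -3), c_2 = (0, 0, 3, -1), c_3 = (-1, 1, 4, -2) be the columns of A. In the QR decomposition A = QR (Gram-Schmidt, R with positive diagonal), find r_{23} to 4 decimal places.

q_1 = c_1/‖c_1‖ = (-3, 1, 0, -3)/4.3589 = (-0.6882, 0.2294, 0.0000, -0.6882).
r_{12} = q_1·c_2 = 0.6882.
u_2 = c_2 − 0.6882·q_1 = (0.4737, -0.1579, 3.0000, -0.5263).
‖u_2‖ = 3.0865, so q_2 = (0.1535, -0.0512, 0.9720, -0.1705).
r_{23} = q_2·c_3 = 4.0244.

r_{23} = 4.0244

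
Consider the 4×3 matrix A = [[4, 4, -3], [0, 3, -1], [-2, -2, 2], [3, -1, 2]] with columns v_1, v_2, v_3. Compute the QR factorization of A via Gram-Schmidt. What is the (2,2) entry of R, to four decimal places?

e_1 = v_1/‖v_1‖ = (4, 0, -2, 3)/5.3852 = (0.7428, 0.0000, -0.3714, 0.5571).
r_{12} = e_1·v_2 = 3.1568.
u_2 = v_2 − 3.1568·e_1 = (1.6552, 3.0000, -0.8276, -2.7586).
r_{22} = ‖u_2‖ = 4.4760.

r_{22} = 4.4760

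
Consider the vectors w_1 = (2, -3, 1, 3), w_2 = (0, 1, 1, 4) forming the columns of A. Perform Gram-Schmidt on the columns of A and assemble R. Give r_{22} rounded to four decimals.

w_1 = (2, -3, 1, 3); ‖w_1‖ = 4.7958, so e_1 = (0.4170, -0.6255, 0.2085, 0.6255).
e_1·w_2 = 0.4170·0 + (-0.6255)·1 + 0.2085·1 + 0.6255·4 = 2.0851.
u_2 = w_2 − 2.0851·e_1 = (-0.8696, 2.3043, 0.5652, 2.6957).
r_{22} = ‖u_2‖ = 3.6949.

r_{22} = 3.6949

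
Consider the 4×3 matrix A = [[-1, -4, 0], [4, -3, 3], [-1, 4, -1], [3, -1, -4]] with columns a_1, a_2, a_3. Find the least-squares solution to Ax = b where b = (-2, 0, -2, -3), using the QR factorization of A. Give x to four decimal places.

x = (-0.1204, 0.1564, 0.5972)

e_1 = a_1/‖a_1‖ = (-1, 4, -1, 3)/5.1962 = (-0.1925, 0.7698, -0.1925, 0.5774).
r_{12} = e_1·a_2 = -2.8868.
u_2 = a_2 + 2.8868·e_1 = (-4.5556, -0.7778, 3.4444, 0.6667).
‖u_2‖ = 5.8023, so e_2 = (-0.7851, -0.1340, 0.5936, 0.1149).
r_{13} = e_1·a_3 = 0.1925; r_{23} = e_2·a_3 = -1.4554.
u_3 = a_3 − 0.1925·e_1 + 1.4554·e_2 = (-1.1056, 2.6568, -0.0990, -3.9439).
‖u_3‖ = 4.8831, so e_3 = (-0.2264, 0.5441, -0.0203, -0.8077).
Qᵀb = (-0.9623, 0.0383, 2.9164).
Back-substitute: x_3 = 2.9164/4.8831 = 0.5972.
x_2 = (0.0383 + 1.4554·0.5972)/5.8023 = 0.1564.
x_1 = (-0.9623 + 2.8868·0.1564 − 0.1925·0.5972)/5.1962 = -0.1204.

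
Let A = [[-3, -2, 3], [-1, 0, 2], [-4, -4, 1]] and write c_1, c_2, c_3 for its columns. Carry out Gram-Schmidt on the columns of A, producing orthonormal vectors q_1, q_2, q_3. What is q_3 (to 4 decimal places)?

c_1 = (-3, -1, -4); ‖c_1‖ = 5.0990, so q_1 = (-0.5883, -0.1961, -0.7845).
q_1·c_2 = (-0.5883)·(-2) + (-0.1961)·0 + (-0.7845)·(-4) = 4.3146.
u_2 = c_2 − 4.3146·q_1 = (0.5385, 0.8462, -0.6154).
‖u_2‖ = 1.1767, so q_2 = (0.4576, 0.7191, -0.5230).
q_1·c_3 = (-0.5883)·3 + (-0.1961)·2 + (-0.7845)·1 = -2.9417; q_2·c_3 = 0.4576·3 + 0.7191·2 + (-0.5230)·1 = 2.2880.
u_3 = c_3 + 2.9417·q_1 − 2.2880·q_2 = (0.2222, -0.2222, -0.1111).
‖u_3‖ = 0.3333, so q_3 = (0.6667, -0.6667, -0.3333).

q_3 = (0.6667, -0.6667, -0.3333)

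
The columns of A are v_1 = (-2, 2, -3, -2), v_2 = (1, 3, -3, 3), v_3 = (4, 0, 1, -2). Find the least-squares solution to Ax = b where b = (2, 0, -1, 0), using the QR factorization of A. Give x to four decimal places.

x = (0.0004, 0.2486, 0.3927)

v_1 = (-2, 2, -3, -2); ‖v_1‖ = 4.5826, so e_1 = (-0.4364, 0.4364, -0.6547, -0.4364).
e_1·v_2 = (-0.4364)·1 + 0.4364·3 + (-0.6547)·(-3) + (-0.4364)·3 = 1.5275.
u_2 = v_2 − 1.5275·e_1 = (1.6667, 2.3333, -2.0000, 3.6667).
‖u_2‖ = 5.0662, so e_2 = (0.3290, 0.4606, -0.3948, 0.7237).
e_1·v_3 = (-0.4364)·4 + 0.4364·0 + (-0.6547)·1 + (-0.4364)·(-2) = -1.5275; e_2·v_3 = 0.3290·4 + 0.4606·0 + (-0.3948)·1 + 0.7237·(-2) = -0.5264.
u_3 = v_3 + 1.5275·e_1 + 0.5264·e_2 = (3.5065, 0.9091, -0.2078, -2.2857).
‖u_3‖ = 4.2883, so e_3 = (0.8177, 0.2120, -0.0485, -0.5330).
Qᵀb = (-0.2182, 1.0527, 1.6838).
Back-substitute: x_3 = 1.6838/4.2883 = 0.3927.
x_2 = (1.0527 + 0.5264·0.3927)/5.0662 = 0.2486.
x_1 = (-0.2182 − 1.5275·0.2486 + 1.5275·0.3927)/4.5826 = 0.0004.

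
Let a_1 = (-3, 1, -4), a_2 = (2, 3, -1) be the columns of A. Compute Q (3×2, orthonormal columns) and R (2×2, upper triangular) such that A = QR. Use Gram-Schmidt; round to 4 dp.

a_1 = (-3, 1, -4); ‖a_1‖ = 5.0990, so e_1 = (-0.5883, 0.1961, -0.7845).
e_1·a_2 = (-0.5883)·2 + 0.1961·3 + (-0.7845)·(-1) = 0.1961.
u_2 = a_2 − 0.1961·e_1 = (2.1154, 2.9615, -0.8462).
‖u_2‖ = 3.7365, so e_2 = (0.5661, 0.7926, -0.2265).

Q = [[-0.5883, 0.5661], [0.1961, 0.7926], [-0.7845, -0.2265]], R = [[5.0990, 0.1961], [0.0000, 3.7365]]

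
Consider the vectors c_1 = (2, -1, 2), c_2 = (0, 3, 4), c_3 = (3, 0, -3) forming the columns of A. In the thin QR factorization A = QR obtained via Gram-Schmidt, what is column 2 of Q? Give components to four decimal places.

q_2 = (-0.2357, 0.7542, 0.6128)

c_1 = (2, -1, 2); ‖c_1‖ = 3.0000, so q_1 = (0.6667, -0.3333, 0.6667).
q_1·c_2 = 0.6667·0 + (-0.3333)·3 + 0.6667·4 = 1.6667.
u_2 = c_2 − 1.6667·q_1 = (-1.1111, 3.5556, 2.8889).
‖u_2‖ = 4.7140, so q_2 = (-0.2357, 0.7542, 0.6128).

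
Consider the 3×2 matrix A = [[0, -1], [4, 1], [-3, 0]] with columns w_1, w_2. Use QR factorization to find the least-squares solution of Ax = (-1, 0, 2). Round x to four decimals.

e_1 = w_1/‖w_1‖ = (0, 4, -3)/5.0000 = (0.0000, 0.8000, -0.6000).
r_{12} = e_1·w_2 = 0.8000.
u_2 = w_2 − 0.8000·e_1 = (-1.0000, 0.3600, 0.4800).
‖u_2‖ = 1.1662, so e_2 = (-0.8575, 0.3087, 0.4116).
Qᵀb = (-1.2000, 1.6807).
Back-substitute: x_2 = 1.6807/1.1662 = 1.4412.
x_1 = (-1.2000 − 0.8000·1.4412)/5.0000 = -0.4706.

x = (-0.4706, 1.4412)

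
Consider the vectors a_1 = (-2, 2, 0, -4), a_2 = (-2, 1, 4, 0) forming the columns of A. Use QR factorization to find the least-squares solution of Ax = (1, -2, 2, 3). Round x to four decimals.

x = (-0.8590, 0.4359)

q_1 = a_1/‖a_1‖ = (-2, 2, 0, -4)/4.8990 = (-0.4082, 0.4082, 0.0000, -0.8165).
r_{12} = q_1·a_2 = 1.2247.
u_2 = a_2 − 1.2247·q_1 = (-1.5000, 0.5000, 4.0000, 1.0000).
‖u_2‖ = 4.4159, so q_2 = (-0.3397, 0.1132, 0.9058, 0.2265).
Qᵀb = (-3.6742, 1.9249).
Back-substitute: x_2 = 1.9249/4.4159 = 0.4359.
x_1 = (-3.6742 − 1.2247·0.4359)/4.8990 = -0.8590.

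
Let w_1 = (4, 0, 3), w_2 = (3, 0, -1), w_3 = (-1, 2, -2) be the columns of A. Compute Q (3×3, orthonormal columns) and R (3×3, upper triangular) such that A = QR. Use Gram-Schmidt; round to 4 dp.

Q = [[0.8000, 0.6000, 0.0000], [0.0000, 0.0000, 1.0000], [0.6000, -0.8000, 0.0000]], R = [[5.0000, 1.8000, -2.0000], [0.0000, 2.6000, 1.0000], [0.0000, 0.0000, 2.0000]]

w_1 = (4, 0, 3); ‖w_1‖ = 5.0000, so q_1 = (0.8000, 0.0000, 0.6000).
q_1·w_2 = 0.8000·3 + 0.0000·0 + 0.6000·(-1) = 1.8000.
u_2 = w_2 − 1.8000·q_1 = (1.5600, 0.0000, -2.0800).
‖u_2‖ = 2.6000, so q_2 = (0.6000, 0.0000, -0.8000).
q_1·w_3 = 0.8000·(-1) + 0.0000·2 + 0.6000·(-2) = -2.0000; q_2·w_3 = 0.6000·(-1) + 0.0000·2 + (-0.8000)·(-2) = 1.0000.
u_3 = w_3 + 2.0000·q_1 − 1.0000·q_2 = (0.0000, 2.0000, 0.0000).
‖u_3‖ = 2.0000, so q_3 = (0.0000, 1.0000, 0.0000).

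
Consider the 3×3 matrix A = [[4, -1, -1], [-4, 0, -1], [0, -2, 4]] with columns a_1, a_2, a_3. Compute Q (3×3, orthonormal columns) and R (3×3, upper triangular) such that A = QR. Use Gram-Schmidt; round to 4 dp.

e_1 = a_1/‖a_1‖ = (4, -4, 0)/5.6569 = (0.7071, -0.7071, 0.0000).
r_{12} = e_1·a_2 = -0.7071.
u_2 = a_2 + 0.7071·e_1 = (-0.5000, -0.5000, -2.0000).
‖u_2‖ = 2.1213, so e_2 = (-0.2357, -0.2357, -0.9428).
r_{13} = e_1·a_3 = 0.0000; r_{23} = e_2·a_3 = -3.2998.
u_3 = a_3 + 0.0000·e_1 + 3.2998·e_2 = (-1.7778, -1.7778, 0.8889).
‖u_3‖ = 2.6667, so e_3 = (-0.6667, -0.6667, 0.3333).

Q = [[0.7071, -0.2357, -0.6667], [-0.7071, -0.2357, -0.6667], [0.0000, -0.9428, 0.3333]], R = [[5.6569, -0.7071, 0.0000], [0.0000, 2.1213, -3.2998], [0.0000, 0.0000, 2.6667]]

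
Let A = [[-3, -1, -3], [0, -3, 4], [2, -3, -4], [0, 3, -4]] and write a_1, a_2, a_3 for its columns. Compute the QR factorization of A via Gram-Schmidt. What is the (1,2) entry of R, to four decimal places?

r_{12} = -0.8321

a_1 = (-3, 0, 2, 0); ‖a_1‖ = 3.6056, so e_1 = (-0.8321, 0.0000, 0.5547, 0.0000).
r_{12} = e_1·a_2 = -0.8321.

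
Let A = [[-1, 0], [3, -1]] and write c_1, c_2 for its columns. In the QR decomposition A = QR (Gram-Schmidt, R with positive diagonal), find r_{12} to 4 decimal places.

q_1 = c_1/‖c_1‖ = (-1, 3)/3.1623 = (-0.3162, 0.9487).
r_{12} = q_1·c_2 = -0.9487.

r_{12} = -0.9487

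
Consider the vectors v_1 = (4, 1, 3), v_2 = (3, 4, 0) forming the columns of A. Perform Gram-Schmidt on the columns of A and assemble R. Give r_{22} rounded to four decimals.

e_1 = v_1/‖v_1‖ = (4, 1, 3)/5.0990 = (0.7845, 0.1961, 0.5883).
r_{12} = e_1·v_2 = 3.1379.
u_2 = v_2 − 3.1379·e_1 = (0.5385, 3.3846, -1.8462).
r_{22} = ‖u_2‖ = 3.8928.

r_{22} = 3.8928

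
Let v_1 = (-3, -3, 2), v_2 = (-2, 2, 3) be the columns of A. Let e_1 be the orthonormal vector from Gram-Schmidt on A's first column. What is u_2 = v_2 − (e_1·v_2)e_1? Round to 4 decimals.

v_1 = (-3, -3, 2); ‖v_1‖ = 4.6904, so e_1 = (-0.6396, -0.6396, 0.4264).
e_1·v_2 = (-0.6396)·(-2) + (-0.6396)·2 + 0.4264·3 = 1.2792.
u_2 = v_2 − 1.2792·e_1 = (-1.1818, 2.8182, 2.4545).

u_2 = (-1.1818, 2.8182, 2.4545)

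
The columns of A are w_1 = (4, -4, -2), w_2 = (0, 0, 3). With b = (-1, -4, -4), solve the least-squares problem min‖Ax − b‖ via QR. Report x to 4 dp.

x = (0.3750, -1.0833)

w_1 = (4, -4, -2); ‖w_1‖ = 6.0000, so e_1 = (0.6667, -0.6667, -0.3333).
e_1·w_2 = 0.6667·0 + (-0.6667)·0 + (-0.3333)·3 = -1.0000.
u_2 = w_2 + 1.0000·e_1 = (0.6667, -0.6667, 2.6667).
‖u_2‖ = 2.8284, so e_2 = (0.2357, -0.2357, 0.9428).
Qᵀb = (3.3333, -3.0641).
Back-substitute: x_2 = -3.0641/2.8284 = -1.0833.
x_1 = (3.3333 + 1.0000·(-1.0833))/6.0000 = 0.3750.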